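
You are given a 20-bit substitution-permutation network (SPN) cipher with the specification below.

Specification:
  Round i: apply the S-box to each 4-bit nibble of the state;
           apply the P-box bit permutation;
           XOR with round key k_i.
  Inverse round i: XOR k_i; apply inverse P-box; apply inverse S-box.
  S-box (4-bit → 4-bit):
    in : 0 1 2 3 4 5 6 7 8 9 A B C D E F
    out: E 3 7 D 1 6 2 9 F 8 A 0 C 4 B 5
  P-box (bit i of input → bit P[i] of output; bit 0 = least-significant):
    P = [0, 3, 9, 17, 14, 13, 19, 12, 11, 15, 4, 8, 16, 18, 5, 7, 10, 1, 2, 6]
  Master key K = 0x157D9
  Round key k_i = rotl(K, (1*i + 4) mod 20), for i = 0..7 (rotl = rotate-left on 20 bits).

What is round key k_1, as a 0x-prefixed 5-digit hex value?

K = 0x157D9
k_0 = rotl(K, (1*0+4) mod 20) = rotl(K, 4) = 0x57D91
k_1 = rotl(K, (1*1+4) mod 20) = rotl(K, 5) = 0xAFB22

0xAFB22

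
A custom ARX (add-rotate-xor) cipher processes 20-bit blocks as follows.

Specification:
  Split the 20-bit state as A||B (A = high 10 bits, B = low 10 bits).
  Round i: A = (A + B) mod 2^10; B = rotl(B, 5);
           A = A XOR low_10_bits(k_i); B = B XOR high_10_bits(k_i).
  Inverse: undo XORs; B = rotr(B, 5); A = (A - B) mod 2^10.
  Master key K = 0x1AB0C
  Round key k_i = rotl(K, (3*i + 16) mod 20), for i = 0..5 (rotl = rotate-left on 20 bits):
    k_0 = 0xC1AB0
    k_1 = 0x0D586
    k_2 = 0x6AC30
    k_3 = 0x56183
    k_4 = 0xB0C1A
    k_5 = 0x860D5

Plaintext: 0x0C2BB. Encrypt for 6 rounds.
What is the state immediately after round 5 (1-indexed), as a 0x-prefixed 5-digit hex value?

0x476B0

s_0 = plaintext = 0x0C2BB
s_1 = Round(s_0, k_0) = 0x16C73
s_2 = Round(s_1, k_1) = 0x52256
s_3 = Round(s_2, k_2) = 0xEBB79
s_4 = Round(s_3, k_3) = 0xA9263
s_5 = Round(s_4, k_4) = 0x476B0
s_6 = Round(s_5, k_5) = 0xC600D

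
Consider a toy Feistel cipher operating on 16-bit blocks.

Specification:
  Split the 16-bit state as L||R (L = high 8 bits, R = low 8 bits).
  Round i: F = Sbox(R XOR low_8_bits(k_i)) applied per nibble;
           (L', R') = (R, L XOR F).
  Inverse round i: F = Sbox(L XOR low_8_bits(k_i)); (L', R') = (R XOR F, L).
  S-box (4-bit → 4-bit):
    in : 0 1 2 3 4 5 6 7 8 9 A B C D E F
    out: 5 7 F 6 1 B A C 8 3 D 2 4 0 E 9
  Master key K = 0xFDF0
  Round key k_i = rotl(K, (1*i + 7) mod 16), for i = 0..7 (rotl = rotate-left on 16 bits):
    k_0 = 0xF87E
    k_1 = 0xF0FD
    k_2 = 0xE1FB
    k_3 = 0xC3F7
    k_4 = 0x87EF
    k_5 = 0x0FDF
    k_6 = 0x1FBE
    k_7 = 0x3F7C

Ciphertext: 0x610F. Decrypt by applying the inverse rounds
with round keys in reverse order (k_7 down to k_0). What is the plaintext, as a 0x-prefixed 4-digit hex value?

0x2E49

s_0 = ciphertext = 0x610F
s_1 = InvRound(s_0, k_7) = 0x7F61
s_2 = InvRound(s_1, k_6) = 0x267F
s_3 = InvRound(s_2, k_5) = 0xEC26
s_4 = InvRound(s_3, k_4) = 0x70EC
s_5 = InvRound(s_4, k_3) = 0x6070
s_6 = InvRound(s_5, k_2) = 0x4260
s_7 = InvRound(s_6, k_1) = 0x4942
s_8 = InvRound(s_7, k_0) = 0x2E49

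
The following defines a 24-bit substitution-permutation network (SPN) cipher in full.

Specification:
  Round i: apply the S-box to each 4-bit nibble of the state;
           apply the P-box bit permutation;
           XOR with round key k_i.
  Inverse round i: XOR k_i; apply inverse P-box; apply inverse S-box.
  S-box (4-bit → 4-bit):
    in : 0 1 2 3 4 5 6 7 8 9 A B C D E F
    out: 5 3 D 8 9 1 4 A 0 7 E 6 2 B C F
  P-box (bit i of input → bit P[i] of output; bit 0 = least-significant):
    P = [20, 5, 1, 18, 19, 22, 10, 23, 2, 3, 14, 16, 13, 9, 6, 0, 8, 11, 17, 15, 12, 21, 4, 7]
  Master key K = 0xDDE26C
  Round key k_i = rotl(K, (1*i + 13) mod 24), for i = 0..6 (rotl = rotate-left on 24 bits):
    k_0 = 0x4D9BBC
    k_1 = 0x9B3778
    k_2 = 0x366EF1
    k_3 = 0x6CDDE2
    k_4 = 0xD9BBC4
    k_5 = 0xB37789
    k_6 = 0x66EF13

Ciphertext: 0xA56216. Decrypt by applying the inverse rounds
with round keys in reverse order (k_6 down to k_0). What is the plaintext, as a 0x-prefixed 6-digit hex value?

s_0 = ciphertext = 0xA56216
s_1 = InvRound(s_0, k_6) = 0x8F34A8
s_2 = InvRound(s_1, k_5) = 0xC5765D
s_3 = InvRound(s_2, k_4) = 0xED3B04
s_4 = InvRound(s_3, k_3) = 0x3392EB
s_5 = InvRound(s_4, k_2) = 0x075A6E
s_6 = InvRound(s_5, k_1) = 0x615022
s_7 = InvRound(s_6, k_0) = 0xADC95E

0xADC95E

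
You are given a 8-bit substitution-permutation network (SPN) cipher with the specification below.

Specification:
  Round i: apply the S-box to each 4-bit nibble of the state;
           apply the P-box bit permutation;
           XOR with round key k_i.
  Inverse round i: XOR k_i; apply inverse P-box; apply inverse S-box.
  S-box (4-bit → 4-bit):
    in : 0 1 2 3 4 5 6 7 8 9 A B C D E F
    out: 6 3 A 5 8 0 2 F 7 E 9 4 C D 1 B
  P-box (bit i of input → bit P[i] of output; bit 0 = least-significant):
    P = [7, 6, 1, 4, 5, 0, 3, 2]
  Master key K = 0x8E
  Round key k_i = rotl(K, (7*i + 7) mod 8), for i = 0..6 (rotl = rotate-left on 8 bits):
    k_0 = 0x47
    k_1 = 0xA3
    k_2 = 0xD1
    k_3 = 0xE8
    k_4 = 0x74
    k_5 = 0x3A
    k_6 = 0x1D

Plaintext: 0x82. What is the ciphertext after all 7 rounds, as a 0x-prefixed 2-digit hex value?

s_0 = plaintext = 0x82
s_1 = Round(s_0, k_0) = 0x3E
s_2 = Round(s_1, k_1) = 0x0B
s_3 = Round(s_2, k_2) = 0xDA
s_4 = Round(s_3, k_3) = 0x54
s_5 = Round(s_4, k_4) = 0x64
s_6 = Round(s_5, k_5) = 0x2B
s_7 = Round(s_6, k_6) = 0x1A

0x1A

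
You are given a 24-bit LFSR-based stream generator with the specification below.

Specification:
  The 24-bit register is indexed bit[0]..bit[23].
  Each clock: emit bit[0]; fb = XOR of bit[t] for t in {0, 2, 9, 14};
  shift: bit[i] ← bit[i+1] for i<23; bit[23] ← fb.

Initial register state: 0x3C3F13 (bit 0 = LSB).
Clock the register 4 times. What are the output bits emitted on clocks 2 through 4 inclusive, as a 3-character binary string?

reg_0 = 0x3C3F13
clock 1: out=1, reg = 0x1E1F89
clock 2: out=1, reg = 0x0F0FC4
clock 3: out=0, reg = 0x0787E2
clock 4: out=0, reg = 0x83C3F1

100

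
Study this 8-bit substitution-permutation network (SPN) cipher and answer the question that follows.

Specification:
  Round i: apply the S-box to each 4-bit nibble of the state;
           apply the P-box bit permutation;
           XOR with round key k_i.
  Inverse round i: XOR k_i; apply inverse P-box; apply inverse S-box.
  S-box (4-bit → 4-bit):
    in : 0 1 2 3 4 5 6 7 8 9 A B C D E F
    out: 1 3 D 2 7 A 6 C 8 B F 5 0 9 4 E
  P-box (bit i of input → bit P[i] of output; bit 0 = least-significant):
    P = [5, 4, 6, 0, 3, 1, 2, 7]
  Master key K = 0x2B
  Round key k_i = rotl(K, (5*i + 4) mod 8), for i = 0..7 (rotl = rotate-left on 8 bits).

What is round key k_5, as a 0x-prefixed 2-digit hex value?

K = 0x2B
k_0 = rotl(K, (5*0+4) mod 8) = rotl(K, 4) = 0xB2
k_1 = rotl(K, (5*1+4) mod 8) = rotl(K, 1) = 0x56
k_2 = rotl(K, (5*2+4) mod 8) = rotl(K, 6) = 0xCA
k_3 = rotl(K, (5*3+4) mod 8) = rotl(K, 3) = 0x59
k_4 = rotl(K, (5*4+4) mod 8) = rotl(K, 0) = 0x2B
k_5 = rotl(K, (5*5+4) mod 8) = rotl(K, 5) = 0x65

0x65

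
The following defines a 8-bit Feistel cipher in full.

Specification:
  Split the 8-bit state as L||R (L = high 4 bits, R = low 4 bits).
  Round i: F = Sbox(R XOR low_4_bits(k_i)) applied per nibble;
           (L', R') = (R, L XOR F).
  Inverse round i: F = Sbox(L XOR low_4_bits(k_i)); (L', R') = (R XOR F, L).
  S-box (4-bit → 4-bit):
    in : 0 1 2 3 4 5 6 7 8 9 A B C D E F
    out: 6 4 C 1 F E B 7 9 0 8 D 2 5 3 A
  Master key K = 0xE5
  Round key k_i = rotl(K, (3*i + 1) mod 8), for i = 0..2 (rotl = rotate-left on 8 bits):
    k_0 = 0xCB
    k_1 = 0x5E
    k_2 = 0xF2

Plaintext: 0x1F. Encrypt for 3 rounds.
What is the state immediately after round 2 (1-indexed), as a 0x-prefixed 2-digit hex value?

0xE9

s_0 = plaintext = 0x1F
s_1 = Round(s_0, k_0) = 0xFE
s_2 = Round(s_1, k_1) = 0xE9
s_3 = Round(s_2, k_2) = 0x93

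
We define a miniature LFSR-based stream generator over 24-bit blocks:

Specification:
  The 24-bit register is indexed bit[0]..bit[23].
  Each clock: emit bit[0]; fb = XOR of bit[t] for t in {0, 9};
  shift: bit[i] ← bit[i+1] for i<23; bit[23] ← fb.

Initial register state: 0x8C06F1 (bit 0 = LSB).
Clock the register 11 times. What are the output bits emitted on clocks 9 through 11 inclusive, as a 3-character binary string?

reg_0 = 0x8C06F1
clock 1: out=1, reg = 0x460378
clock 2: out=0, reg = 0xA301BC
clock 3: out=0, reg = 0x5180DE
clock 4: out=0, reg = 0x28C06F
clock 5: out=1, reg = 0x946037
clock 6: out=1, reg = 0xCA301B
clock 7: out=1, reg = 0xE5180D
clock 8: out=1, reg = 0xF28C06
clock 9: out=0, reg = 0x794603
clock 10: out=1, reg = 0x3CA301
clock 11: out=1, reg = 0x1E5180

011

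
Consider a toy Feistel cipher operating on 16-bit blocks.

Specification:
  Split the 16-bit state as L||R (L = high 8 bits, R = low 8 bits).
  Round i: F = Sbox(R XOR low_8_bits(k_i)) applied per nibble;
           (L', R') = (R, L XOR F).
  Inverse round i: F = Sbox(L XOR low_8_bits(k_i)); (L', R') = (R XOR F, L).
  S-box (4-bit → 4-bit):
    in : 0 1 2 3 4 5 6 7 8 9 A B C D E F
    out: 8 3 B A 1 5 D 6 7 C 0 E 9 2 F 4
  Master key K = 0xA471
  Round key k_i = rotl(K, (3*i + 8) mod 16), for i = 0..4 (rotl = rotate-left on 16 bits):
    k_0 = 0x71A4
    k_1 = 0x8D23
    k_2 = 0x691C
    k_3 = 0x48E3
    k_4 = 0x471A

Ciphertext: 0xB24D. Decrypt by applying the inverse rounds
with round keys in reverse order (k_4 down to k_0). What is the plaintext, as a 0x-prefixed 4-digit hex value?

s_0 = ciphertext = 0xB24D
s_1 = InvRound(s_0, k_4) = 0x4AB2
s_2 = InvRound(s_1, k_3) = 0xBE4A
s_3 = InvRound(s_2, k_2) = 0x41BE
s_4 = InvRound(s_3, k_1) = 0x6541
s_5 = InvRound(s_4, k_0) = 0xD265

0xD265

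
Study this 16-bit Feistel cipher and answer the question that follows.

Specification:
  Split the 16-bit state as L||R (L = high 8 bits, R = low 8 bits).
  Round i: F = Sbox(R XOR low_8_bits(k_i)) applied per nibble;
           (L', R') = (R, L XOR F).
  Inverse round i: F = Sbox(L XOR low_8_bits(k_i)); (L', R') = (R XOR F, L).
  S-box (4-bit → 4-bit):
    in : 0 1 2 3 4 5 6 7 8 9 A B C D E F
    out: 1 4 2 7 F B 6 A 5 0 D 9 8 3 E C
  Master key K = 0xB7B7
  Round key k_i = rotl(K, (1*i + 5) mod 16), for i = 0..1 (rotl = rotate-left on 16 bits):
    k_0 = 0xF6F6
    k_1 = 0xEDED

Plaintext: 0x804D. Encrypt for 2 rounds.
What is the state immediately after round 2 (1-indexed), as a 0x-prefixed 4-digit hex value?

0x1982

s_0 = plaintext = 0x804D
s_1 = Round(s_0, k_0) = 0x4D19
s_2 = Round(s_1, k_1) = 0x1982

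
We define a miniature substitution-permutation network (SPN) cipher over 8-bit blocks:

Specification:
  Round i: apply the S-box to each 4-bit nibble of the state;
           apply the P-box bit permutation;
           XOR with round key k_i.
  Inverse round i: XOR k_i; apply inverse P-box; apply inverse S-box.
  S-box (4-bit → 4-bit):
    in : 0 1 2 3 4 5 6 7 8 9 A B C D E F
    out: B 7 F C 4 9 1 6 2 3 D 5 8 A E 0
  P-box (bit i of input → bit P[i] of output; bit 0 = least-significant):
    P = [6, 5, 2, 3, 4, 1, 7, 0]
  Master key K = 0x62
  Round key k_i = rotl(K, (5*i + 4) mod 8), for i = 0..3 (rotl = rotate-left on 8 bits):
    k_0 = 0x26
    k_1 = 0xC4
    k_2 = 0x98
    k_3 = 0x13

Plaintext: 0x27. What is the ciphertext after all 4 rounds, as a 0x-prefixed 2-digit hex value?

0x07

s_0 = plaintext = 0x27
s_1 = Round(s_0, k_0) = 0x91
s_2 = Round(s_1, k_1) = 0xB2
s_3 = Round(s_2, k_2) = 0x64
s_4 = Round(s_3, k_3) = 0x07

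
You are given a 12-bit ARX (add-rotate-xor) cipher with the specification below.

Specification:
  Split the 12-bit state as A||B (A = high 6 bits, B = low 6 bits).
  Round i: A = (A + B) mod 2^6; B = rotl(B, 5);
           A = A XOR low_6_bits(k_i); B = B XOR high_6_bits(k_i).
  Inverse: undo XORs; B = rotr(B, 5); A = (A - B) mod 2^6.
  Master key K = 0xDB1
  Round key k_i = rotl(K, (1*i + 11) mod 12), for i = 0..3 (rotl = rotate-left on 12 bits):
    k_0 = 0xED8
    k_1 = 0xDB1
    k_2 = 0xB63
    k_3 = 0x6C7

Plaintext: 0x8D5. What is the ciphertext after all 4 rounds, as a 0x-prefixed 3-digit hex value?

s_0 = plaintext = 0x8D5
s_1 = Round(s_0, k_0) = 0x811
s_2 = Round(s_1, k_1) = 0x01E
s_3 = Round(s_2, k_2) = 0xF62
s_4 = Round(s_3, k_3) = 0x60A

0x60A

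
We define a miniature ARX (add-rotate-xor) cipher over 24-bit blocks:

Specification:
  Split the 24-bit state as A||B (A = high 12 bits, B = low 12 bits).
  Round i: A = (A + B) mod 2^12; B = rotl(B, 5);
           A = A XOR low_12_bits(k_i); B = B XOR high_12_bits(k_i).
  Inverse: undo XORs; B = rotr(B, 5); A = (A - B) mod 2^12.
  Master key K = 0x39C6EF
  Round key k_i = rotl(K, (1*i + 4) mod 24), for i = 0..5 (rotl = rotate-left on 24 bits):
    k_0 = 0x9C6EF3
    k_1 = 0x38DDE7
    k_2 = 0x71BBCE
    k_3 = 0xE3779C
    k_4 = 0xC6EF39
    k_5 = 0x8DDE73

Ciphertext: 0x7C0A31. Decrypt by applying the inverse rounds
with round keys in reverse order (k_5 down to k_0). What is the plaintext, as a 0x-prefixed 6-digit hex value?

s_0 = ciphertext = 0x7C0A31
s_1 = InvRound(s_0, k_5) = 0x39C617
s_2 = InvRound(s_1, k_4) = 0xFD2CD3
s_3 = InvRound(s_2, k_3) = 0x637217
s_4 = InvRound(s_3, k_2) = 0x7D1628
s_5 = InvRound(s_4, k_1) = 0x7892AD
s_6 = InvRound(s_5, k_0) = 0x39F5DB

0x39F5DB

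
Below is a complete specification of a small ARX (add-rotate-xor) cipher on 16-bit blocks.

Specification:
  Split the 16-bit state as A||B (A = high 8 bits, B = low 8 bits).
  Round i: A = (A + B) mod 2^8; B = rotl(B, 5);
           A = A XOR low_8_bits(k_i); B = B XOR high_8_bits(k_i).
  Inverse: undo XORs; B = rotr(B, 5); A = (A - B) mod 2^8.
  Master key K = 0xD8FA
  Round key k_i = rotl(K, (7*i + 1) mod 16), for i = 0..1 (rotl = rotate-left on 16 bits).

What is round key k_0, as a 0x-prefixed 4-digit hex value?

0xB1F5

K = 0xD8FA
k_0 = rotl(K, (7*0+1) mod 16) = rotl(K, 1) = 0xB1F5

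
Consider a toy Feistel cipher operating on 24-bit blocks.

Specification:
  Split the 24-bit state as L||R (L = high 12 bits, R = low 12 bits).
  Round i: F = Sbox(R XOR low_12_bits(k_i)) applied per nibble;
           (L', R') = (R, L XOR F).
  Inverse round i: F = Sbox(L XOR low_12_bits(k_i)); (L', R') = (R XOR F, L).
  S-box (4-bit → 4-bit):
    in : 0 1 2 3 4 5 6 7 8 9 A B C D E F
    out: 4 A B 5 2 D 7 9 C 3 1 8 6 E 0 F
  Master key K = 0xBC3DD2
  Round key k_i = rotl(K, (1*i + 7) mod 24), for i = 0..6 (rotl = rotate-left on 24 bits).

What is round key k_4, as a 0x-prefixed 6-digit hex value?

0xEE95E1

K = 0xBC3DD2
k_0 = rotl(K, (1*0+7) mod 24) = rotl(K, 7) = 0x1EE95E
k_1 = rotl(K, (1*1+7) mod 24) = rotl(K, 8) = 0x3DD2BC
k_2 = rotl(K, (1*2+7) mod 24) = rotl(K, 9) = 0x7BA578
k_3 = rotl(K, (1*3+7) mod 24) = rotl(K, 10) = 0xF74AF0
k_4 = rotl(K, (1*4+7) mod 24) = rotl(K, 11) = 0xEE95E1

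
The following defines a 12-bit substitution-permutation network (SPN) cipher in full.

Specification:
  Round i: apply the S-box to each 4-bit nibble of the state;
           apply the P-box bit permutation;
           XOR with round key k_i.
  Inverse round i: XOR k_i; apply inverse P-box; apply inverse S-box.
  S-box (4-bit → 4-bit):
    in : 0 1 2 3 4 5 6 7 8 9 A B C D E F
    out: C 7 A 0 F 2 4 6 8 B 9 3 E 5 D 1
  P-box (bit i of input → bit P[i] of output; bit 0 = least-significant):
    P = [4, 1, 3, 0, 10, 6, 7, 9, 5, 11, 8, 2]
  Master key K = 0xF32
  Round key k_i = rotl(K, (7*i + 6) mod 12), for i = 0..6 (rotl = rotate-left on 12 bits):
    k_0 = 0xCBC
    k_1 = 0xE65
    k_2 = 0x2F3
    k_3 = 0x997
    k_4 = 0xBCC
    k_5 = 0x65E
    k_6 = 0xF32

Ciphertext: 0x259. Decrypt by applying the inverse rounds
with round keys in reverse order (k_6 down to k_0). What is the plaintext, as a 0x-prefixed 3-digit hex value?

s_0 = ciphertext = 0x259
s_1 = InvRound(s_0, k_6) = 0x1BC
s_2 = InvRound(s_1, k_5) = 0xD45
s_3 = InvRound(s_2, k_4) = 0x3E0
s_4 = InvRound(s_3, k_3) = 0x929
s_5 = InvRound(s_4, k_2) = 0x7C1
s_6 = InvRound(s_5, k_1) = 0x463
s_7 = InvRound(s_6, k_0) = 0x274

0x274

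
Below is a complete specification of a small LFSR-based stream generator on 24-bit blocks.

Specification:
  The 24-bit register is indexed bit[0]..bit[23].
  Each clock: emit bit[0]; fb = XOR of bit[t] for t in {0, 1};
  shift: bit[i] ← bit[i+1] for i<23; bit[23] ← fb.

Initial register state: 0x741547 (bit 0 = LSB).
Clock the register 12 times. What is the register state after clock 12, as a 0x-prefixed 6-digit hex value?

reg_0 = 0x741547
clock 1: out=1, reg = 0x3A0AA3
clock 2: out=1, reg = 0x1D0551
clock 3: out=1, reg = 0x8E82A8
clock 4: out=0, reg = 0x474154
clock 5: out=0, reg = 0x23A0AA
clock 6: out=0, reg = 0x91D055
clock 7: out=1, reg = 0xC8E82A
clock 8: out=0, reg = 0xE47415
clock 9: out=1, reg = 0xF23A0A
clock 10: out=0, reg = 0xF91D05
clock 11: out=1, reg = 0xFC8E82
clock 12: out=0, reg = 0xFE4741

0xFE4741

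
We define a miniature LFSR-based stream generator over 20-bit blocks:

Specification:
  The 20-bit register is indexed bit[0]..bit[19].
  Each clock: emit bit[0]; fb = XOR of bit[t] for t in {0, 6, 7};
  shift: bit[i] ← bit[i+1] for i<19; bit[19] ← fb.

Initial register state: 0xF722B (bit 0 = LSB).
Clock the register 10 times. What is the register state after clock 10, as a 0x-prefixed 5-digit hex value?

0x41FDC

reg_0 = 0xF722B
clock 1: out=1, reg = 0xFB915
clock 2: out=1, reg = 0xFDC8A
clock 3: out=0, reg = 0xFEE45
clock 4: out=1, reg = 0x7F722
clock 5: out=0, reg = 0x3FB91
clock 6: out=1, reg = 0x1FDC8
clock 7: out=0, reg = 0x0FEE4
clock 8: out=0, reg = 0x07F72
clock 9: out=0, reg = 0x83FB9
clock 10: out=1, reg = 0x41FDC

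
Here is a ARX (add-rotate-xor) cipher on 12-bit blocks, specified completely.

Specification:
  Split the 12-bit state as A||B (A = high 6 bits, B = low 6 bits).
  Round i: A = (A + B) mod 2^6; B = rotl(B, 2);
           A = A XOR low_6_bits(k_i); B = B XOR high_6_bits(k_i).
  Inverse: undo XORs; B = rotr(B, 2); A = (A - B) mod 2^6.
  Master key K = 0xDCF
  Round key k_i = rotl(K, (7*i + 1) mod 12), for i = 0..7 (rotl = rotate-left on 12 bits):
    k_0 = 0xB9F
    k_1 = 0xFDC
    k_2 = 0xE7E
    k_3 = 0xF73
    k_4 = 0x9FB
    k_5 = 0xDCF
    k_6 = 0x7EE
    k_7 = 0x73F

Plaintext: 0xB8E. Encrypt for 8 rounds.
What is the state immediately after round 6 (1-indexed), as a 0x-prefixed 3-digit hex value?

0x095

s_0 = plaintext = 0xB8E
s_1 = Round(s_0, k_0) = 0x8D6
s_2 = Round(s_1, k_1) = 0x966
s_3 = Round(s_2, k_2) = 0xD63
s_4 = Round(s_3, k_3) = 0xAF3
s_5 = Round(s_4, k_4) = 0x968
s_6 = Round(s_5, k_5) = 0x095
s_7 = Round(s_6, k_6) = 0xE4A
s_8 = Round(s_7, k_7) = 0xF34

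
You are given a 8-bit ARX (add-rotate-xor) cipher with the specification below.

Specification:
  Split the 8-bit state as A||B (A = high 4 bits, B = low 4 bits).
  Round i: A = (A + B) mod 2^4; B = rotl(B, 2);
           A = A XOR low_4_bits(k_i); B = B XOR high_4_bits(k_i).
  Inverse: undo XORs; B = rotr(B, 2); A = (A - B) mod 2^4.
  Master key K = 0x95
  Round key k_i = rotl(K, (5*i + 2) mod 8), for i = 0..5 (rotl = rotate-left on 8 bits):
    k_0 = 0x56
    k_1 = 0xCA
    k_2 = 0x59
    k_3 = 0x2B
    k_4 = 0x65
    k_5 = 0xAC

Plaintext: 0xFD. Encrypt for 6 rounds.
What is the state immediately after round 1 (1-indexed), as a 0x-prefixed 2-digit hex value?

0xA2

s_0 = plaintext = 0xFD
s_1 = Round(s_0, k_0) = 0xA2
s_2 = Round(s_1, k_1) = 0x64
s_3 = Round(s_2, k_2) = 0x34
s_4 = Round(s_3, k_3) = 0xC3
s_5 = Round(s_4, k_4) = 0xAA
s_6 = Round(s_5, k_5) = 0x80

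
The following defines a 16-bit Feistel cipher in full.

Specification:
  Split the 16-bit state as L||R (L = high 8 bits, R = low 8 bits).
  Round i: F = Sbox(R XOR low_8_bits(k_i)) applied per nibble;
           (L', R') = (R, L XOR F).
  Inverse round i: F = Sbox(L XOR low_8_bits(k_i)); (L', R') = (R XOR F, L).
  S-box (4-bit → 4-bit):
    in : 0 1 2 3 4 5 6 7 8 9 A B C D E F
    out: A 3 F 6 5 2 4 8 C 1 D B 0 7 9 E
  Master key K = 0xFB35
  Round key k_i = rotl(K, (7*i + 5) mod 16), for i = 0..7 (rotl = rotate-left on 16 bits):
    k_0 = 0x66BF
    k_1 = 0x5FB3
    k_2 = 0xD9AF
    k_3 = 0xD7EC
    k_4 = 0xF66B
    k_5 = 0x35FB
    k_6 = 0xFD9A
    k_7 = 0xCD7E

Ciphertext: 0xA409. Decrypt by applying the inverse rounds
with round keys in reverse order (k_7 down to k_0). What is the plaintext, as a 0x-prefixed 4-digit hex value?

s_0 = ciphertext = 0xA409
s_1 = InvRound(s_0, k_7) = 0x74A4
s_2 = InvRound(s_1, k_6) = 0x3D74
s_3 = InvRound(s_2, k_5) = 0x703D
s_4 = InvRound(s_3, k_4) = 0x0670
s_5 = InvRound(s_4, k_3) = 0xED06
s_6 = InvRound(s_5, k_2) = 0x59ED
s_7 = InvRound(s_6, k_1) = 0x7059
s_8 = InvRound(s_7, k_0) = 0x5770

0x5770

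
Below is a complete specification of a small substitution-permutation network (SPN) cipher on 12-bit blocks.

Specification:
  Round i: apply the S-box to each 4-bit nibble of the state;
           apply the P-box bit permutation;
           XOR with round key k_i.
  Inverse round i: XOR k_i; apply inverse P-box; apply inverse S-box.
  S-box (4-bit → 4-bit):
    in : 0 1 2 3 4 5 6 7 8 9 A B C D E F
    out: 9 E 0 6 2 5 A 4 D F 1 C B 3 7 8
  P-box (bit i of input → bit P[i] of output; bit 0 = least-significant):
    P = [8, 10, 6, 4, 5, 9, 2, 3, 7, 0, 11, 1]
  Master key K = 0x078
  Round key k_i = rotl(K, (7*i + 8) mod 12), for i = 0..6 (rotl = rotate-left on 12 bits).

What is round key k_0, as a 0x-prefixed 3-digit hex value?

0x807

K = 0x078
k_0 = rotl(K, (7*0+8) mod 12) = rotl(K, 8) = 0x807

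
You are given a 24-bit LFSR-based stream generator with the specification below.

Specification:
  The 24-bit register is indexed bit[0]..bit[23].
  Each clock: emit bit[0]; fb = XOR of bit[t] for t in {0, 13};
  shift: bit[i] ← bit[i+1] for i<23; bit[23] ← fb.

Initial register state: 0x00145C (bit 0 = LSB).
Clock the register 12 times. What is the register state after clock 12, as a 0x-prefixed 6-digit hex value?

reg_0 = 0x00145C
clock 1: out=0, reg = 0x000A2E
clock 2: out=0, reg = 0x000517
clock 3: out=1, reg = 0x80028B
clock 4: out=1, reg = 0xC00145
clock 5: out=1, reg = 0xE000A2
clock 6: out=0, reg = 0x700051
clock 7: out=1, reg = 0xB80028
clock 8: out=0, reg = 0x5C0014
clock 9: out=0, reg = 0x2E000A
clock 10: out=0, reg = 0x170005
clock 11: out=1, reg = 0x8B8002
clock 12: out=0, reg = 0x45C001

0x45C001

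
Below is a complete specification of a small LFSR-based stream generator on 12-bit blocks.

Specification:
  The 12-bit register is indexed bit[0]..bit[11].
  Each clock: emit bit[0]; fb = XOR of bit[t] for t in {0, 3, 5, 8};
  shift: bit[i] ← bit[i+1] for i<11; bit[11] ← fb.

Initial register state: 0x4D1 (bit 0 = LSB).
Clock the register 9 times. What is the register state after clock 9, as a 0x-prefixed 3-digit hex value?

0xBCA

reg_0 = 0x4D1
clock 1: out=1, reg = 0xA68
clock 2: out=0, reg = 0x534
clock 3: out=0, reg = 0x29A
clock 4: out=0, reg = 0x94D
clock 5: out=1, reg = 0xCA6
clock 6: out=0, reg = 0xE53
clock 7: out=1, reg = 0xF29
clock 8: out=1, reg = 0x794
clock 9: out=0, reg = 0xBCA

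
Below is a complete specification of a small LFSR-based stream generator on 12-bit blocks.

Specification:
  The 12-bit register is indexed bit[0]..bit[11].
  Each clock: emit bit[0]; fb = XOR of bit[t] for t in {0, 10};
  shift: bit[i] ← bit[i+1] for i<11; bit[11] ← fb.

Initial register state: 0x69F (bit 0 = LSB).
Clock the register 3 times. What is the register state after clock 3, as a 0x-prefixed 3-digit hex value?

reg_0 = 0x69F
clock 1: out=1, reg = 0x34F
clock 2: out=1, reg = 0x9A7
clock 3: out=1, reg = 0xCD3

0xCD3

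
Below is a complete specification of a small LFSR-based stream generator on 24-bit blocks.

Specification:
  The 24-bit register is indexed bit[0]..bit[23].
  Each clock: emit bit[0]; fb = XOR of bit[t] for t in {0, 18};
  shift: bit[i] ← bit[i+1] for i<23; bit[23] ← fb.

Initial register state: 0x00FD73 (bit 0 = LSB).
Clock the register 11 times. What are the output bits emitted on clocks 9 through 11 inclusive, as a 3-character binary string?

101

reg_0 = 0x00FD73
clock 1: out=1, reg = 0x807EB9
clock 2: out=1, reg = 0xC03F5C
clock 3: out=0, reg = 0x601FAE
clock 4: out=0, reg = 0x300FD7
clock 5: out=1, reg = 0x9807EB
clock 6: out=1, reg = 0xCC03F5
clock 7: out=1, reg = 0x6601FA
clock 8: out=0, reg = 0xB300FD
clock 9: out=1, reg = 0xD9807E
clock 10: out=0, reg = 0x6CC03F
clock 11: out=1, reg = 0x36601F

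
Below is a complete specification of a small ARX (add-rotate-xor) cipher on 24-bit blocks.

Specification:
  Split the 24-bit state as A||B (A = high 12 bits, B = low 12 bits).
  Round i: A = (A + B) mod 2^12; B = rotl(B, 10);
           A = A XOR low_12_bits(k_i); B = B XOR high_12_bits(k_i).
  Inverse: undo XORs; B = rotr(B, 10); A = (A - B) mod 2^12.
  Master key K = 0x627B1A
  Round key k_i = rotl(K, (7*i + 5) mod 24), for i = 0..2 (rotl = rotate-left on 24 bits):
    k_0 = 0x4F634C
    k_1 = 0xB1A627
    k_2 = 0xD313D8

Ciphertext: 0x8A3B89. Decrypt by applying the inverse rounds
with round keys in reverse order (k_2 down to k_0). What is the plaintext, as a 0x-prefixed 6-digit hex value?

0x135C68

s_0 = ciphertext = 0x8A3B89
s_1 = InvRound(s_0, k_2) = 0x09AAE1
s_2 = InvRound(s_1, k_1) = 0xED17EC
s_3 = InvRound(s_2, k_0) = 0x135C68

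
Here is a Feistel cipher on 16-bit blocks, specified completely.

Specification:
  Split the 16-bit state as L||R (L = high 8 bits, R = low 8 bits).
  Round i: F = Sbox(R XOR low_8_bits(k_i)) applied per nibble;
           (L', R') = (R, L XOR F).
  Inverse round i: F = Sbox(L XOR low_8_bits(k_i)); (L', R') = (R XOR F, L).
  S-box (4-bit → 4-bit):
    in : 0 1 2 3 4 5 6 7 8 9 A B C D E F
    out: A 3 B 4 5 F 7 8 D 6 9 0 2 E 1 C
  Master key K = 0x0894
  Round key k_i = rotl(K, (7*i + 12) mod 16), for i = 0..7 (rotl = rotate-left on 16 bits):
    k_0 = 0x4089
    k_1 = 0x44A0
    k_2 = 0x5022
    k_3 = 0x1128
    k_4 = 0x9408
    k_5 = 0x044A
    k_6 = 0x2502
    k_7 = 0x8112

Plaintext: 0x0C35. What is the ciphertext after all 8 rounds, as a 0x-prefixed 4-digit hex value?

s_0 = plaintext = 0x0C35
s_1 = Round(s_0, k_0) = 0x350E
s_2 = Round(s_1, k_1) = 0x0EA4
s_3 = Round(s_2, k_2) = 0xA4D9
s_4 = Round(s_3, k_3) = 0xD967
s_5 = Round(s_4, k_4) = 0x67A5
s_6 = Round(s_5, k_5) = 0xA57B
s_7 = Round(s_6, k_6) = 0x7B23
s_8 = Round(s_7, k_7) = 0x2338

0x2338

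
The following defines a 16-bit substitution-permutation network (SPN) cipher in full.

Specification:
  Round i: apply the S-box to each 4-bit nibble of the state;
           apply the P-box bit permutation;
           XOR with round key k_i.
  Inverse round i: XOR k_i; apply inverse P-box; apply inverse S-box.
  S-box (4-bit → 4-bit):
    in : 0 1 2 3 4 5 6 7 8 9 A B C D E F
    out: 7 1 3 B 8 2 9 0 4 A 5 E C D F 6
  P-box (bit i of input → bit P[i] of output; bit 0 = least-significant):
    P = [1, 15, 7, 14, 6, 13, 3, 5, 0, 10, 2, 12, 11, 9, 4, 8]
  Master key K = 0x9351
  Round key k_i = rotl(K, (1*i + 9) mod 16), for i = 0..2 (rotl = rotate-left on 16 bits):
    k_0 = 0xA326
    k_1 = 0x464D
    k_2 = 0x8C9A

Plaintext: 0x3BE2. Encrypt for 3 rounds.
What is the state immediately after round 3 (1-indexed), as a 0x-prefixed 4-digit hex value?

0x7AF7

s_0 = plaintext = 0x3BE2
s_1 = Round(s_0, k_0) = 0x1C48
s_2 = Round(s_1, k_1) = 0x5EE9
s_3 = Round(s_2, k_2) = 0x7AF7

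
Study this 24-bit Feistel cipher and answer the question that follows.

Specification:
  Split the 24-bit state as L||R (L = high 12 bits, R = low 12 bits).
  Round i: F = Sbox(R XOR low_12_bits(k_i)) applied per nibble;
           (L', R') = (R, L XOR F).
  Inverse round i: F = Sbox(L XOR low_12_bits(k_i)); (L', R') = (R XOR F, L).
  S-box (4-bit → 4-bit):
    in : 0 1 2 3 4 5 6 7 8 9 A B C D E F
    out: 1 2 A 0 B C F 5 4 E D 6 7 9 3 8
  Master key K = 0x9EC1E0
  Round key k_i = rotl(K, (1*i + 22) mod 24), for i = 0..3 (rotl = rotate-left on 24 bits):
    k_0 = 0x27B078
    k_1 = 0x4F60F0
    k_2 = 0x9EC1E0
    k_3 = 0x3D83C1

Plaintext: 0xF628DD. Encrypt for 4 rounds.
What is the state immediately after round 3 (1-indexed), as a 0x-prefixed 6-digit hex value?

0xE6E3FD

s_0 = plaintext = 0xF628DD
s_1 = Round(s_0, k_0) = 0x8DDBBE
s_2 = Round(s_1, k_1) = 0xBBEE6E
s_3 = Round(s_2, k_2) = 0xE6E3FD
s_4 = Round(s_3, k_3) = 0x3FDF69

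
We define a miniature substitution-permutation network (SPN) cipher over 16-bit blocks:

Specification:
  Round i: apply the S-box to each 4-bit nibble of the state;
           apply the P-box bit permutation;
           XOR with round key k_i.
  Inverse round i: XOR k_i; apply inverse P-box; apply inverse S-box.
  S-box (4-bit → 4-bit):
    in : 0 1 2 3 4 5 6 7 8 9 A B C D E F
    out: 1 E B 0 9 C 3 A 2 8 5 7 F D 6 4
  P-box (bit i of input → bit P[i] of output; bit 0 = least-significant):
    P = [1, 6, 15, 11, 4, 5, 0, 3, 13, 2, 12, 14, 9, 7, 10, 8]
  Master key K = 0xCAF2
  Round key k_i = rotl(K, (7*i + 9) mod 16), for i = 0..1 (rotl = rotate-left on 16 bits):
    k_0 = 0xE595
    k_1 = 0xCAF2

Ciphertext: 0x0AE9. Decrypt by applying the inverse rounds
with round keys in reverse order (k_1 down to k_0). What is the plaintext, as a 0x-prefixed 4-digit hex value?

0xF15C

s_0 = ciphertext = 0x0AE9
s_1 = InvRound(s_0, k_1) = 0x39DA
s_2 = InvRound(s_1, k_0) = 0xF15C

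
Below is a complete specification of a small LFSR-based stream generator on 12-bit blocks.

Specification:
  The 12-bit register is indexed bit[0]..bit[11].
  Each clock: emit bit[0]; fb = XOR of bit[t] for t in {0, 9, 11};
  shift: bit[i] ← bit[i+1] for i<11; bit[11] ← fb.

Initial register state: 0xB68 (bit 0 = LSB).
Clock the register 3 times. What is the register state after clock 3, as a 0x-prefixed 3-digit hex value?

reg_0 = 0xB68
clock 1: out=0, reg = 0x5B4
clock 2: out=0, reg = 0x2DA
clock 3: out=0, reg = 0x96D

0x96D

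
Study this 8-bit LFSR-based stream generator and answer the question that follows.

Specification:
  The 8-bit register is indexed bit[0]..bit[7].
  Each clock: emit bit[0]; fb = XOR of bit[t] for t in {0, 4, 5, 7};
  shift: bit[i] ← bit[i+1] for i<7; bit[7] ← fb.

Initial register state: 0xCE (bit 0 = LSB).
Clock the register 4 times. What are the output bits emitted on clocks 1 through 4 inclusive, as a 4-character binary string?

0111

reg_0 = 0xCE
clock 1: out=0, reg = 0xE7
clock 2: out=1, reg = 0xF3
clock 3: out=1, reg = 0x79
clock 4: out=1, reg = 0xBC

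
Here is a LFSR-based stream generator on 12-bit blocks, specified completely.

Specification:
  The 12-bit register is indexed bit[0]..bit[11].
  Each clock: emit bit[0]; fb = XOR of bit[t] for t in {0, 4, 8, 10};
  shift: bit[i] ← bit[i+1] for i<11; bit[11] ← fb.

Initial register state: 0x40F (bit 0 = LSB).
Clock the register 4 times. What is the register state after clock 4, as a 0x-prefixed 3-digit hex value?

reg_0 = 0x40F
clock 1: out=1, reg = 0x207
clock 2: out=1, reg = 0x903
clock 3: out=1, reg = 0x481
clock 4: out=1, reg = 0x240

0x240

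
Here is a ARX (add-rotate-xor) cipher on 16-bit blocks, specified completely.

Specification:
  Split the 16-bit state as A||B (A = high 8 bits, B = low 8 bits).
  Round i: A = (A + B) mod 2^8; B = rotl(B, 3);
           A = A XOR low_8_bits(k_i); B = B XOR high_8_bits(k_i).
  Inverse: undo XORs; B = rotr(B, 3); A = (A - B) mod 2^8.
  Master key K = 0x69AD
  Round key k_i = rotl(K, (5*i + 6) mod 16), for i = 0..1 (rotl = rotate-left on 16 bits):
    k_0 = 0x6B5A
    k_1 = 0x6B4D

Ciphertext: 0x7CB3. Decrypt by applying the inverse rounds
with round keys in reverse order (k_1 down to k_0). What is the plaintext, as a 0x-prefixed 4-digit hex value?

s_0 = ciphertext = 0x7CB3
s_1 = InvRound(s_0, k_1) = 0x161B
s_2 = InvRound(s_1, k_0) = 0x3E0E

0x3E0E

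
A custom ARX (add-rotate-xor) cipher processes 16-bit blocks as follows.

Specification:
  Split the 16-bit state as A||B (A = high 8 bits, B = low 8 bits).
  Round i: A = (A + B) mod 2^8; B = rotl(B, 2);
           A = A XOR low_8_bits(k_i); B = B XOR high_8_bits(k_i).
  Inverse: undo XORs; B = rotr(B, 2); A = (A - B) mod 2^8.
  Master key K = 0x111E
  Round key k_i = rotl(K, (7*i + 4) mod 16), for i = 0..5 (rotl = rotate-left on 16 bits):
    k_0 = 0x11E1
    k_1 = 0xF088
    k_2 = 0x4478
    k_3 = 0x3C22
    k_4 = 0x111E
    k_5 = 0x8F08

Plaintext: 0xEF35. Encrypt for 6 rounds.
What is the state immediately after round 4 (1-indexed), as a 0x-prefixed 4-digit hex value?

s_0 = plaintext = 0xEF35
s_1 = Round(s_0, k_0) = 0xC5C5
s_2 = Round(s_1, k_1) = 0x02E7
s_3 = Round(s_2, k_2) = 0x91DB
s_4 = Round(s_3, k_3) = 0x4E53
s_5 = Round(s_4, k_4) = 0xBF5C
s_6 = Round(s_5, k_5) = 0x13FE

0x4E53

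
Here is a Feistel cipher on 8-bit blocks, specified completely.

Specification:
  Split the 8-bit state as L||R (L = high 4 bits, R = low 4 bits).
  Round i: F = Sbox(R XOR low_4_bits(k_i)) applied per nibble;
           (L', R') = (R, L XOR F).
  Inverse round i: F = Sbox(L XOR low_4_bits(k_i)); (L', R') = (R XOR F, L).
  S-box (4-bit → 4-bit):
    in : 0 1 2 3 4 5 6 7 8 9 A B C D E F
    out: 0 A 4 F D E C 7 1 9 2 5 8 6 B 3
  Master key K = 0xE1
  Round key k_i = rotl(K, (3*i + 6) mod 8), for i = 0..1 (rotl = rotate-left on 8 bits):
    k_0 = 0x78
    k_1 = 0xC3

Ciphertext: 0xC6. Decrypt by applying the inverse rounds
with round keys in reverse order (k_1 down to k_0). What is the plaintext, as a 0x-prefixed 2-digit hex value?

s_0 = ciphertext = 0xC6
s_1 = InvRound(s_0, k_1) = 0x5C
s_2 = InvRound(s_1, k_0) = 0xA5

0xA5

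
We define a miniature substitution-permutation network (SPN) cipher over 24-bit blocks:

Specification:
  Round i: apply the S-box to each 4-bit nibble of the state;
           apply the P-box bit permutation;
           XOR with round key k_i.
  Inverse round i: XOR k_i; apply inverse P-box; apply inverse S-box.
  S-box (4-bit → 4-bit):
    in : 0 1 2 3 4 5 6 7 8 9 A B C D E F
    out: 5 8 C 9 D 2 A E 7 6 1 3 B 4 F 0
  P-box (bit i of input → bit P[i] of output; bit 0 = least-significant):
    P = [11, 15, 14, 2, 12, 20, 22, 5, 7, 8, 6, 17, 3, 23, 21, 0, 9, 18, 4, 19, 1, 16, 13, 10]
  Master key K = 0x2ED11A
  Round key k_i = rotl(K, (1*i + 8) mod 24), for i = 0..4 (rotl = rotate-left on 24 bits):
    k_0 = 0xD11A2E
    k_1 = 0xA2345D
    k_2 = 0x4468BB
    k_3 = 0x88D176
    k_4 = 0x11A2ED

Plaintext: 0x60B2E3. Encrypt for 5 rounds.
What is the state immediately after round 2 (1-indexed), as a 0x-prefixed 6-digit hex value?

0x985483

s_0 = plaintext = 0x60B2E3
s_1 = Round(s_0, k_0) = 0x020452
s_2 = Round(s_1, k_1) = 0x985483
s_3 = Round(s_2, k_2) = 0x93526F
s_4 = Round(s_3, k_3) = 0x13F316
s_5 = Round(s_4, k_4) = 0x1B2449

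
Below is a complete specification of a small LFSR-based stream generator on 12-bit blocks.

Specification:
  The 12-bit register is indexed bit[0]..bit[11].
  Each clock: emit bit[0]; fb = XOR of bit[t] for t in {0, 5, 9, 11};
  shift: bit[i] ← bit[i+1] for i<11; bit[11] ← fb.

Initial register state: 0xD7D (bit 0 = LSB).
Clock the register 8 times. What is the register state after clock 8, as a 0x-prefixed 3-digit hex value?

reg_0 = 0xD7D
clock 1: out=1, reg = 0xEBE
clock 2: out=0, reg = 0xF5F
clock 3: out=1, reg = 0xFAF
clock 4: out=1, reg = 0x7D7
clock 5: out=1, reg = 0x3EB
clock 6: out=1, reg = 0x9F5
clock 7: out=1, reg = 0xCFA
clock 8: out=0, reg = 0x67D

0x67D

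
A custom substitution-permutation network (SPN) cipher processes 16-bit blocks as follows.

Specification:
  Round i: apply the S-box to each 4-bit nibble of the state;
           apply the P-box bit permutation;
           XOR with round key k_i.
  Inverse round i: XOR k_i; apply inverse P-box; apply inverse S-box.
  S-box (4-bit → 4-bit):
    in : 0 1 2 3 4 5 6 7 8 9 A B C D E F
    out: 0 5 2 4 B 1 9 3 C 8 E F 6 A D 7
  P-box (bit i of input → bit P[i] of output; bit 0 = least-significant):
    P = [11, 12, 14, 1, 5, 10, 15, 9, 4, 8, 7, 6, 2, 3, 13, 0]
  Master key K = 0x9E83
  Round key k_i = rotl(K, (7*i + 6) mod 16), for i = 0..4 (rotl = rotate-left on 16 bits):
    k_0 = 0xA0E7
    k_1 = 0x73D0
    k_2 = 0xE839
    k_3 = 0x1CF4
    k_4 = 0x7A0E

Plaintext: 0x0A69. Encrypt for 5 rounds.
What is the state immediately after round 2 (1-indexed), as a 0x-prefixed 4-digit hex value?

0x5B59

s_0 = plaintext = 0x0A69
s_1 = Round(s_0, k_0) = 0xA305
s_2 = Round(s_1, k_1) = 0x5B59
s_3 = Round(s_2, k_2) = 0xE9CF
s_4 = Round(s_3, k_3) = 0xE0B1
s_5 = Round(s_4, k_4) = 0x942B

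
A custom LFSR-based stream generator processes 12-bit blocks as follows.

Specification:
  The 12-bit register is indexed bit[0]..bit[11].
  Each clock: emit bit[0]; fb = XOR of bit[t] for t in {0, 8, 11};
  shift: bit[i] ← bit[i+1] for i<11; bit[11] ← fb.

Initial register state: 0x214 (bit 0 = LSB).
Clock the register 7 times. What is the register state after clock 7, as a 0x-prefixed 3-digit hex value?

reg_0 = 0x214
clock 1: out=0, reg = 0x10A
clock 2: out=0, reg = 0x885
clock 3: out=1, reg = 0x442
clock 4: out=0, reg = 0x221
clock 5: out=1, reg = 0x910
clock 6: out=0, reg = 0x488
clock 7: out=0, reg = 0x244

0x244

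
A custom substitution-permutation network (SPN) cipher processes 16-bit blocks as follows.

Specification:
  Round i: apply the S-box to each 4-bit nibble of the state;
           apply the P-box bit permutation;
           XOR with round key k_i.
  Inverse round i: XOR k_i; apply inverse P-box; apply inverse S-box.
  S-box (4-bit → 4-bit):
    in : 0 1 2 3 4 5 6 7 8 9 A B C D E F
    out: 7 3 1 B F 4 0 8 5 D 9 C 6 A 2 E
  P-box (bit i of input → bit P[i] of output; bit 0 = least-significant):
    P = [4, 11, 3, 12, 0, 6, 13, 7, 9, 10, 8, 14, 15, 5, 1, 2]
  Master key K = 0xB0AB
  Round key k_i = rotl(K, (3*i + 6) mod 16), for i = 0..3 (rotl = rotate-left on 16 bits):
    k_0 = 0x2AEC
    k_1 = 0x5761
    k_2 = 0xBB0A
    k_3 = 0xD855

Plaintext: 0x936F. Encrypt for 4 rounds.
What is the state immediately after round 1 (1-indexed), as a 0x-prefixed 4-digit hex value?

s_0 = plaintext = 0x936F
s_1 = Round(s_0, k_0) = 0xF4E2
s_2 = Round(s_1, k_1) = 0x1017
s_3 = Round(s_2, k_2) = 0x2C6B
s_4 = Round(s_3, k_3) = 0x4D5D

0xF4E2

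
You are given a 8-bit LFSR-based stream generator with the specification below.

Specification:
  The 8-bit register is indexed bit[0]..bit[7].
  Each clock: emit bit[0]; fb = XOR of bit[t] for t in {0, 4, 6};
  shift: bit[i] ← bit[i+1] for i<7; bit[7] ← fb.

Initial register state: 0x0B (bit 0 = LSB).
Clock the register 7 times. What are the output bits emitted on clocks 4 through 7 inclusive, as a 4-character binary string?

reg_0 = 0x0B
clock 1: out=1, reg = 0x85
clock 2: out=1, reg = 0xC2
clock 3: out=0, reg = 0xE1
clock 4: out=1, reg = 0x70
clock 5: out=0, reg = 0x38
clock 6: out=0, reg = 0x9C
clock 7: out=0, reg = 0xCE

1000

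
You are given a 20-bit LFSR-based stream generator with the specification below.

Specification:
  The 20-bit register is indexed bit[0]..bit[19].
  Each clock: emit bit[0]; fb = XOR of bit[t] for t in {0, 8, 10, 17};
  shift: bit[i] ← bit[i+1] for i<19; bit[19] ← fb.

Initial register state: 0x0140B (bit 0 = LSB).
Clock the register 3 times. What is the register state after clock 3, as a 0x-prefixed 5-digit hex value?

reg_0 = 0x0140B
clock 1: out=1, reg = 0x00A05
clock 2: out=1, reg = 0x80502
clock 3: out=0, reg = 0x40281

0x40281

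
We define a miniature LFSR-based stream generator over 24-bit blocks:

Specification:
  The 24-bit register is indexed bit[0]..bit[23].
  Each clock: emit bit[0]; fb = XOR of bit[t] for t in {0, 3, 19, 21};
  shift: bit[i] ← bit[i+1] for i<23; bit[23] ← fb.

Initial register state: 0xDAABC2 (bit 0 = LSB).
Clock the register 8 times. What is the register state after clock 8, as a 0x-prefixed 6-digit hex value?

0xBFDAAB

reg_0 = 0xDAABC2
clock 1: out=0, reg = 0xED55E1
clock 2: out=1, reg = 0xF6AAF0
clock 3: out=0, reg = 0xFB5578
clock 4: out=0, reg = 0xFDAABC
clock 5: out=0, reg = 0xFED55E
clock 6: out=0, reg = 0xFF6AAF
clock 7: out=1, reg = 0x7FB557
clock 8: out=1, reg = 0xBFDAAB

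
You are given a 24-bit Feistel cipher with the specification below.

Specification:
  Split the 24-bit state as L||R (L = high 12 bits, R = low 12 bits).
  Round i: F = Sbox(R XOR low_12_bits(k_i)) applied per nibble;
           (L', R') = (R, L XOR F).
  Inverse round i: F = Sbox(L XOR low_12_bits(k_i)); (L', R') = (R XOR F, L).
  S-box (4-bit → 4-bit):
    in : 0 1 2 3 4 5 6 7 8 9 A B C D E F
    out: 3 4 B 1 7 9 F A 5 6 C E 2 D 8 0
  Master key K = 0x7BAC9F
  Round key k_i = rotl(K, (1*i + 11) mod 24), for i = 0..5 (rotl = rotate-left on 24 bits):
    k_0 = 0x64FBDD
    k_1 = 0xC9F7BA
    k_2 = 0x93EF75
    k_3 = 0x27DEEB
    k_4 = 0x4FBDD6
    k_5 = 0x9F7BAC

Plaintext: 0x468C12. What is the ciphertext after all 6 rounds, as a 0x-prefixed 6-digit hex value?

0x3249D8

s_0 = plaintext = 0x468C12
s_1 = Round(s_0, k_0) = 0xC12E48
s_2 = Round(s_1, k_1) = 0xE48A19
s_3 = Round(s_2, k_2) = 0xA197BA
s_4 = Round(s_3, k_3) = 0x7BAC8D
s_5 = Round(s_4, k_4) = 0xC8D324
s_6 = Round(s_5, k_5) = 0x3249D8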